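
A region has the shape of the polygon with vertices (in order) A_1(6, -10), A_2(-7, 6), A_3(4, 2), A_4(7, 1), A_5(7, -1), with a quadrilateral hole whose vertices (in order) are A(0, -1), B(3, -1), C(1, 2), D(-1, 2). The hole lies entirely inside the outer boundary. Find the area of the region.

72.5

Outer boundary:
Apply the shoelace (surveyor's) formula: 2A = Σ (x_i·y_{i+1} − x_{i+1}·y_i), indices taken mod 5.
A_1→A_2: (6)(6) − (-7)(-10) = -34
A_2→A_3: (-7)(2) − (4)(6) = -38
A_3→A_4: (4)(1) − (7)(2) = -10
A_4→A_5: (7)(-1) − (7)(1) = -14
A_5→A_1: (7)(-10) − (6)(-1) = -64
Σ = -160
Area = |Σ|/2 = 80.
Hole:
Apply the shoelace formula: 2A = Σ (x_i·y_{i+1} − x_{i+1}·y_i), indices taken mod 4.
Σ = (3) + (7) + (4) + (1) = 15
Area = |Σ|/2 = 7.5.
Net area = 80 − 7.5 = 72.5.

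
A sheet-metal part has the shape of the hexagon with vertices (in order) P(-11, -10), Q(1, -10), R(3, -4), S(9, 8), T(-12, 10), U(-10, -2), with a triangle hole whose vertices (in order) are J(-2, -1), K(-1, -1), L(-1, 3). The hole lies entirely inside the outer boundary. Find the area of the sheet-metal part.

295

Outer boundary:
Apply the surveyor's formula: 2A = Σ (x_i·y_{i+1} − x_{i+1}·y_i), indices taken mod 6.
Cross-terms: 120, 26, 60, 186, 124, 78  ⇒  Σ = 594
Area = |Σ|/2 = 297.
Hole:
Σ = (1) + (-4) + (7) = 4
Area = |Σ|/2 = 2.
Net area = 297 − 2 = 295.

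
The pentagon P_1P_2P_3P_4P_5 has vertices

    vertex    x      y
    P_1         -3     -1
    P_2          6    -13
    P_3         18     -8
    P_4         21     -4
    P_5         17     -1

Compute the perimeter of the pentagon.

58

|P_1P_2| = √((9)² + (-12)²) = √225 = 15
|P_2P_3| = √((12)² + (5)²) = √169 = 13
|P_3P_4| = √((3)² + (4)²) = √25 = 5
|P_4P_5| = √((-4)² + (3)²) = √25 = 5
|P_5P_1| = √((-20)² + (0)²) = √400 = 20
Perimeter = 15 + 13 + 5 + 5 + 20 = 58.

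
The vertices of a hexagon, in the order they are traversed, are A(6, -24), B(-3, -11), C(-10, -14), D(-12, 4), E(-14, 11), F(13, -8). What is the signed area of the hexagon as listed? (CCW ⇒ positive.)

-392.5

Apply Gauss's area formula: 2A = Σ (x_i·y_{i+1} − x_{i+1}·y_i), indices taken mod 6.
Σ = (-138) + (-68) + (-208) + (-76) + (-31) + (-264) = -785
Signed area = Σ/2 = -392.5 (negative ⇒ clockwise traversal).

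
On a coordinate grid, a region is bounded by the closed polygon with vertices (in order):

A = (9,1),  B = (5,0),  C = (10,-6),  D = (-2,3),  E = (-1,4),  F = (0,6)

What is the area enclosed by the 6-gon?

Σ = (-5) + (-30) + (18) + (-5) + (-6) + (-54) = -82
Area = |Σ|/2 = 41.

41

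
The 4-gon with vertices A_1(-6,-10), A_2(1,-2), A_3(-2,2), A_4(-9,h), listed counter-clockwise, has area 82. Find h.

9

The doubled signed area Σ (x_i y_{i+1} − x_{i+1} y_i) is linear in h.
With h=0 it equals 128; the coefficient of h is 4 (from the two edges through A_4).
So 4·h + 128 = 2·82 = 164 ⇒ h = 9.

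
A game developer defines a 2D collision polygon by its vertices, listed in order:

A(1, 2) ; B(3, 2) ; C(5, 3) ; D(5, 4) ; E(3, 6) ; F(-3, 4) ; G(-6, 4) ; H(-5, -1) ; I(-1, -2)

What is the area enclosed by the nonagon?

47.5

Σ = (-4) + (-1) + (5) + (18) + (30) + (12) + (26) + (9) + (0) = 95
Area = |Σ|/2 = 47.5.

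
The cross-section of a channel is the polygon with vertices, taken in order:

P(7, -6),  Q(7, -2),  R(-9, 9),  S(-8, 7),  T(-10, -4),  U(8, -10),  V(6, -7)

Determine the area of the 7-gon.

166.5

Apply the shoelace formula: 2A = Σ (x_i·y_{i+1} − x_{i+1}·y_i), indices taken mod 7.
Cross-terms: 28, 45, 9, 102, 132, 4, 13  ⇒  Σ = 333
Area = |Σ|/2 = 166.5.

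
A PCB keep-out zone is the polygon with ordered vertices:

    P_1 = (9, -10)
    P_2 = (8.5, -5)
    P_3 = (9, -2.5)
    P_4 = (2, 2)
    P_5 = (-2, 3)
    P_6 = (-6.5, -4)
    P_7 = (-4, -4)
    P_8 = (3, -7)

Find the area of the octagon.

P_1→P_2: (9)(-5) − (8.5)(-10) = 40
P_2→P_3: (8.5)(-2.5) − (9)(-5) = 23.75
P_3→P_4: (9)(2) − (2)(-2.5) = 23
P_4→P_5: (2)(3) − (-2)(2) = 10
P_5→P_6: (-2)(-4) − (-6.5)(3) = 27.5
P_6→P_7: (-6.5)(-4) − (-4)(-4) = 10
P_7→P_8: (-4)(-7) − (3)(-4) = 40
P_8→P_1: (3)(-10) − (9)(-7) = 33
Σ = 207.25
Area = |Σ|/2 = 103.625.

103.625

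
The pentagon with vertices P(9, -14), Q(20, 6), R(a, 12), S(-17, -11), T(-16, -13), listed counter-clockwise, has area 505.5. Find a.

The doubled signed area Σ (x_i y_{i+1} − x_{i+1} y_i) is linear in a.
With a=0 it equals 1164; the coefficient of a is -17 (from the two edges through R).
So -17·a + 1164 = 2·505.5 = 1011 ⇒ a = 9.

9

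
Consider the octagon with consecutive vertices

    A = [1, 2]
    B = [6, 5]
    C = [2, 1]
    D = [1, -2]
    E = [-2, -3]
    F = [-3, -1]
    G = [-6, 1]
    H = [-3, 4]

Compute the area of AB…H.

35

Apply Gauss's area formula: 2A = Σ (x_i·y_{i+1} − x_{i+1}·y_i), indices taken mod 8.
A→B: (1)(5) − (6)(2) = -7
B→C: (6)(1) − (2)(5) = -4
C→D: (2)(-2) − (1)(1) = -5
D→E: (1)(-3) − (-2)(-2) = -7
E→F: (-2)(-1) − (-3)(-3) = -7
F→G: (-3)(1) − (-6)(-1) = -9
G→H: (-6)(4) − (-3)(1) = -21
H→A: (-3)(2) − (1)(4) = -10
Σ = -70
Area = |Σ|/2 = 35.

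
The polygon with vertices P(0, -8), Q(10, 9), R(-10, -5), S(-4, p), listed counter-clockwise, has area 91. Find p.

-5

Write out the shoelace sum; only the two edges meeting at S involve p:
2·Area = [((-10)·p − (-4)·(-5)) + ((-4)·(-8) − 0·p)] + 120
       = -10·p + 132 = 182
⇒ p = -5.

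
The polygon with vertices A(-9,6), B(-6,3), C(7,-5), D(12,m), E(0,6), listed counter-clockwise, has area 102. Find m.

The doubled signed area Σ (x_i y_{i+1} − x_{i+1} y_i) is linear in m.
With m=0 it equals 204; the coefficient of m is 7 (from the two edges through D).
So 7·m + 204 = 2·102 = 204 ⇒ m = 0.

0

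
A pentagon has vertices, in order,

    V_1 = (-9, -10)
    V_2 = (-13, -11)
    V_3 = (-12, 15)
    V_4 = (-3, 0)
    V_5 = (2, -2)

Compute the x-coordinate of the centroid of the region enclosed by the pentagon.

Apply the surveyor's formula. First the cross-terms c_i = x_i·y_{i+1} − x_{i+1}·y_i:
  -31, -327, 45, 6, -38  ⇒  2A = -345, A = -172.5.
Then Σ (x_i + x_{i+1})·c_i = 8442, so x̄ = 8442 / (6·(-172.5)) = -938/115.

-938/115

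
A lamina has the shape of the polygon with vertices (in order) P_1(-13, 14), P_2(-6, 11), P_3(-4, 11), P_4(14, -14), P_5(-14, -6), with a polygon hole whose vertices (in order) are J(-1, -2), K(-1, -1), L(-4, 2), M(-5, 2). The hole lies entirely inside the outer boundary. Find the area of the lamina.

Outer boundary:
Apply the shoelace (surveyor's) formula: 2A = Σ (x_i·y_{i+1} − x_{i+1}·y_i), indices taken mod 5.
Σ = (-59) + (-22) + (-98) + (-280) + (-274) = -733
Area = |Σ|/2 = 366.5.
Hole:
Apply the shoelace formula: 2A = Σ (x_i·y_{i+1} − x_{i+1}·y_i), indices taken mod 4.
Cross-terms: -1, -6, 2, 12  ⇒  Σ = 7
Area = |Σ|/2 = 3.5.
Net area = 366.5 − 3.5 = 363.

363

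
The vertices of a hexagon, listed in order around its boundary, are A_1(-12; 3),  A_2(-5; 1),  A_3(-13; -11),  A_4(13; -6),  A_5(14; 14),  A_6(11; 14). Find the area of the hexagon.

400.5

Apply the shoelace formula: 2A = Σ (x_i·y_{i+1} − x_{i+1}·y_i), indices taken mod 6.
A_1→A_2: (-12)(1) − (-5)(3) = 3
A_2→A_3: (-5)(-11) − (-13)(1) = 68
A_3→A_4: (-13)(-6) − (13)(-11) = 221
A_4→A_5: (13)(14) − (14)(-6) = 266
A_5→A_6: (14)(14) − (11)(14) = 42
A_6→A_1: (11)(3) − (-12)(14) = 201
Σ = 801
Area = |Σ|/2 = 400.5.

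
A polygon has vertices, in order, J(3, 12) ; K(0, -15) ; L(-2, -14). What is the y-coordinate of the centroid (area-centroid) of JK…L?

-17/3

Apply the surveyor's formula. First the cross-terms c_i = x_i·y_{i+1} − x_{i+1}·y_i:
  -45, -30, 18  ⇒  2A = -57, A = -28.5.
Then Σ (y_i + y_{i+1})·c_i = 969, so ȳ = 969 / (6·(-28.5)) = -17/3.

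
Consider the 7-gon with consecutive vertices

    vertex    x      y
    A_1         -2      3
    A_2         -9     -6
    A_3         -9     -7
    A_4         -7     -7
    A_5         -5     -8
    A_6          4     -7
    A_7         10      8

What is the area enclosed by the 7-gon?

Σ = (39) + (9) + (14) + (21) + (67) + (102) + (46) = 298
Area = |Σ|/2 = 149.

149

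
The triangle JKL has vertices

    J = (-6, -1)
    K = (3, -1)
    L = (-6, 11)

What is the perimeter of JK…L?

36

|JK| = √((9)² + (0)²) = √81 = 9
|KL| = √((-9)² + (12)²) = √225 = 15
|LJ| = √((0)² + (-12)²) = √144 = 12
Perimeter = 9 + 15 + 12 = 36.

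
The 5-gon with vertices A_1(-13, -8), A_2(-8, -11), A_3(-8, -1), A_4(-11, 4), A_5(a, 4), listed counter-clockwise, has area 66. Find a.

Write out the shoelace sum; only the two edges meeting at A_5 involve a:
2·Area = [((-11)·4 − a·4) + (a·(-8) − (-13)·4)] + -44
       = -12·a + -36 = 132
⇒ a = -14.

-14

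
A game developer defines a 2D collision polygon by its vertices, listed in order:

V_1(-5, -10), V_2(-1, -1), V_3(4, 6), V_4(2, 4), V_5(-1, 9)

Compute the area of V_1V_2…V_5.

Apply the surveyor's formula: 2A = Σ (x_i·y_{i+1} − x_{i+1}·y_i), indices taken mod 5.
V_1→V_2: (-5)(-1) − (-1)(-10) = -5
V_2→V_3: (-1)(6) − (4)(-1) = -2
V_3→V_4: (4)(4) − (2)(6) = 4
V_4→V_5: (2)(9) − (-1)(4) = 22
V_5→V_1: (-1)(-10) − (-5)(9) = 55
Σ = 74
Area = |Σ|/2 = 37.

37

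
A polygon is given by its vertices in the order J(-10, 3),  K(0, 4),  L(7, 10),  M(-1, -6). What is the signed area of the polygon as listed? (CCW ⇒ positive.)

J→K: (-10)(4) − (0)(3) = -40
K→L: (0)(10) − (7)(4) = -28
L→M: (7)(-6) − (-1)(10) = -32
M→J: (-1)(3) − (-10)(-6) = -63
Σ = -163
Signed area = Σ/2 = -81.5 (negative ⇒ clockwise traversal).

-81.5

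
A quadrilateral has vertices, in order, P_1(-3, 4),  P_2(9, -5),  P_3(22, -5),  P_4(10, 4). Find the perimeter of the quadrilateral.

|P_1P_2| = √((12)² + (-9)²) = √225 = 15
|P_2P_3| = √((13)² + (0)²) = √169 = 13
|P_3P_4| = √((-12)² + (9)²) = √225 = 15
|P_4P_1| = √((-13)² + (0)²) = √169 = 13
Perimeter = 15 + 13 + 15 + 13 = 56.

56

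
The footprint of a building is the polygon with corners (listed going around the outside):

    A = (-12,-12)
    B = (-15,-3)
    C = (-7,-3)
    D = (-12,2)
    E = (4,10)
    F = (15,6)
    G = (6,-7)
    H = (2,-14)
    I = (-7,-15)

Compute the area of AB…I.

Apply the shoelace (surveyor's) formula: 2A = Σ (x_i·y_{i+1} − x_{i+1}·y_i), indices taken mod 9.
Σ = (-144) + (24) + (-50) + (-128) + (-126) + (-141) + (-70) + (-128) + (-96) = -859
Area = |Σ|/2 = 429.5.

429.5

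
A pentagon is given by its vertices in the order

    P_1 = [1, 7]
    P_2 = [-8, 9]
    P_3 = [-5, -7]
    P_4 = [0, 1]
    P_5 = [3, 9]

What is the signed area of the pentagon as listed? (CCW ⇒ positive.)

85

Apply Gauss's area formula: 2A = Σ (x_i·y_{i+1} − x_{i+1}·y_i), indices taken mod 5.
Cross-terms: 65, 101, -5, -3, 12  ⇒  Σ = 170
Signed area = Σ/2 = 85 (positive ⇒ counter-clockwise traversal).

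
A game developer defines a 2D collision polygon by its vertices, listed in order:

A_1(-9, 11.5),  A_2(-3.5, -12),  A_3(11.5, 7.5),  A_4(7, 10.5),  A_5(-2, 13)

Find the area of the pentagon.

267.125

Apply Gauss's area formula: 2A = Σ (x_i·y_{i+1} − x_{i+1}·y_i), indices taken mod 5.
A_1→A_2: (-9)(-12) − (-3.5)(11.5) = 148.25
A_2→A_3: (-3.5)(7.5) − (11.5)(-12) = 111.75
A_3→A_4: (11.5)(10.5) − (7)(7.5) = 68.25
A_4→A_5: (7)(13) − (-2)(10.5) = 112
A_5→A_1: (-2)(11.5) − (-9)(13) = 94
Σ = 534.25
Area = |Σ|/2 = 267.125.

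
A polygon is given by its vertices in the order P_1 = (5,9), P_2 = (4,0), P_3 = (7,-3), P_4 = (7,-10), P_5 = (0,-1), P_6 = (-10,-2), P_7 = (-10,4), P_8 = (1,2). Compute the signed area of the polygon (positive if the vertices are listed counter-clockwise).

-99.5

Σ = (-36) + (-12) + (-49) + (-7) + (-10) + (-60) + (-24) + (-1) = -199
Signed area = Σ/2 = -99.5 (negative ⇒ clockwise traversal).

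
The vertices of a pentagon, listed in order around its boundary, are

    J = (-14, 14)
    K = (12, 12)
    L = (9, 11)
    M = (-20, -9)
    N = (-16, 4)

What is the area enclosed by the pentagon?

Apply the shoelace (surveyor's) formula: 2A = Σ (x_i·y_{i+1} − x_{i+1}·y_i), indices taken mod 5.
Σ = (-336) + (24) + (139) + (-224) + (-168) = -565
Area = |Σ|/2 = 282.5.

282.5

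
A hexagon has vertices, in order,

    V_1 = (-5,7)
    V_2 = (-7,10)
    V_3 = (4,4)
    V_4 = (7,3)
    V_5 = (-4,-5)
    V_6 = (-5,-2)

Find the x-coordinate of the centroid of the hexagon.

-287/255

Apply the shoelace formula. First the cross-terms c_i = x_i·y_{i+1} − x_{i+1}·y_i:
  -1, -68, -16, -23, -17, -45  ⇒  2A = -170, A = -85.
Then Σ (x_i + x_{i+1})·c_i = 574, so x̄ = 574 / (6·(-85)) = -287/255.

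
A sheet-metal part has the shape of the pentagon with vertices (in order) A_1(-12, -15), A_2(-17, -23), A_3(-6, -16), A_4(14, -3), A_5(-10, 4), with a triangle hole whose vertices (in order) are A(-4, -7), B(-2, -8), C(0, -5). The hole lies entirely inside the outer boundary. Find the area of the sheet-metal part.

306.5

Outer boundary:
Apply the shoelace formula: 2A = Σ (x_i·y_{i+1} − x_{i+1}·y_i), indices taken mod 5.
A_1→A_2: (-12)(-23) − (-17)(-15) = 21
A_2→A_3: (-17)(-16) − (-6)(-23) = 134
A_3→A_4: (-6)(-3) − (14)(-16) = 242
A_4→A_5: (14)(4) − (-10)(-3) = 26
A_5→A_1: (-10)(-15) − (-12)(4) = 198
Σ = 621
Area = |Σ|/2 = 310.5.
Hole:
Cross-terms: 18, 10, -20  ⇒  Σ = 8
Area = |Σ|/2 = 4.
Net area = 310.5 − 4 = 306.5.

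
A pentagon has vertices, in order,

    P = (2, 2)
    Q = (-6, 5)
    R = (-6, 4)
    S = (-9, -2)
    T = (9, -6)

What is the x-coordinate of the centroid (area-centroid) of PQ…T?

-275/267

Apply the shoelace (surveyor's) formula. First the cross-terms c_i = x_i·y_{i+1} − x_{i+1}·y_i:
  22, 6, 48, 72, 30  ⇒  2A = 178, A = 89.
Then Σ (x_i + x_{i+1})·c_i = -550, so x̄ = -550 / (6·89) = -275/267.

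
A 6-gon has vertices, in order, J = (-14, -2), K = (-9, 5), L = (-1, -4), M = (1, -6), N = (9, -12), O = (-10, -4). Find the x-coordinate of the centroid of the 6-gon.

-1018/187

Apply the shoelace formula. First the cross-terms c_i = x_i·y_{i+1} − x_{i+1}·y_i:
  -88, 41, 10, 42, -156, -36  ⇒  2A = -187, A = -93.5.
Then Σ (x_i + x_{i+1})·c_i = 3054, so x̄ = 3054 / (6·(-93.5)) = -1018/187.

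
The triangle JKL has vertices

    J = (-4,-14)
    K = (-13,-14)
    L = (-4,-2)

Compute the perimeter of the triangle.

36

|JK| = √((-9)² + (0)²) = √81 = 9
|KL| = √((9)² + (12)²) = √225 = 15
|LJ| = √((0)² + (-12)²) = √144 = 12
Perimeter = 9 + 15 + 12 = 36.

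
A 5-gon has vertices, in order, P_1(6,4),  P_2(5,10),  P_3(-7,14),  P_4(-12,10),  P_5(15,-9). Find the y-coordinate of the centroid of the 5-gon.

566/105

Apply the shoelace (surveyor's) formula. First the cross-terms c_i = x_i·y_{i+1} − x_{i+1}·y_i:
  40, 140, 98, -42, 114  ⇒  2A = 350, A = 175.
Then Σ (y_i + y_{i+1})·c_i = 5660, so ȳ = 5660 / (6·175) = 566/105.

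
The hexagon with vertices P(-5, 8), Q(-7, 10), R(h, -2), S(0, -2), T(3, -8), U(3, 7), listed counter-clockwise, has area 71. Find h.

Write out the shoelace sum; only the two edges meeting at R involve h:
2·Area = [((-7)·(-2) − h·10) + (h·(-2) − 0·(-2))] + 116
       = -12·h + 130 = 142
⇒ h = -1.

-1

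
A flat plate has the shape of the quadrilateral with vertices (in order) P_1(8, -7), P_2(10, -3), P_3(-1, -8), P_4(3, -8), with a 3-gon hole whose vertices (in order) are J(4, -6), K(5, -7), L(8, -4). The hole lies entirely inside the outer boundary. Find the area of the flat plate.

16

Outer boundary:
Apply the surveyor's formula: 2A = Σ (x_i·y_{i+1} − x_{i+1}·y_i), indices taken mod 4.
Σ = (46) + (-83) + (32) + (43) = 38
Area = |Σ|/2 = 19.
Hole:
Apply the shoelace (surveyor's) formula: 2A = Σ (x_i·y_{i+1} − x_{i+1}·y_i), indices taken mod 3.
Σ = (2) + (36) + (-32) = 6
Area = |Σ|/2 = 3.
Net area = 19 − 3 = 16.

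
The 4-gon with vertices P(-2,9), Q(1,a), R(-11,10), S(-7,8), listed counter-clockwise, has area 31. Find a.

14

The doubled signed area Σ (x_i y_{i+1} − x_{i+1} y_i) is linear in a.
With a=0 it equals -64; the coefficient of a is 9 (from the two edges through Q).
So 9·a + -64 = 2·31 = 62 ⇒ a = 14.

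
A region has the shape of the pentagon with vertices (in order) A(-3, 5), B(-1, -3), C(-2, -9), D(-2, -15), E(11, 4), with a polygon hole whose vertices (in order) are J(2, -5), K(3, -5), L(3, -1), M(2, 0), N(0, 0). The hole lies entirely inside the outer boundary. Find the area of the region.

117

Outer boundary:
Apply the surveyor's formula: 2A = Σ (x_i·y_{i+1} − x_{i+1}·y_i), indices taken mod 5.
Cross-terms: 14, 3, 12, 157, 67  ⇒  Σ = 253
Area = |Σ|/2 = 126.5.
Hole:
Apply the surveyor's formula: 2A = Σ (x_i·y_{i+1} − x_{i+1}·y_i), indices taken mod 5.
Σ = (5) + (12) + (2) + (0) + (0) = 19
Area = |Σ|/2 = 9.5.
Net area = 126.5 − 9.5 = 117.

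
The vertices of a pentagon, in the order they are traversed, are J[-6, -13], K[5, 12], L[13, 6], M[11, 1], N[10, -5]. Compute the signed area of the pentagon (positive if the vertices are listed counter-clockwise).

J→K: (-6)(12) − (5)(-13) = -7
K→L: (5)(6) − (13)(12) = -126
L→M: (13)(1) − (11)(6) = -53
M→N: (11)(-5) − (10)(1) = -65
N→J: (10)(-13) − (-6)(-5) = -160
Σ = -411
Signed area = Σ/2 = -205.5 (negative ⇒ clockwise traversal).

-205.5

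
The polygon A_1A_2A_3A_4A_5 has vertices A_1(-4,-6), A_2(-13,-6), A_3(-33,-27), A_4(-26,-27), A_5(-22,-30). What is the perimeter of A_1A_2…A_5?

80

|A_1A_2| = √((-9)² + (0)²) = √81 = 9
|A_2A_3| = √((-20)² + (-21)²) = √841 = 29
|A_3A_4| = √((7)² + (0)²) = √49 = 7
|A_4A_5| = √((4)² + (-3)²) = √25 = 5
|A_5A_1| = √((18)² + (24)²) = √900 = 30
Perimeter = 9 + 29 + 7 + 5 + 30 = 80.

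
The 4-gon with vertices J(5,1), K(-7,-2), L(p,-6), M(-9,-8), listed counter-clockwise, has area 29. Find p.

Write out the shoelace sum; only the two edges meeting at L involve p:
2·Area = [((-7)·(-6) − p·(-2)) + (p·(-8) − (-9)·(-6))] + 28
       = -6·p + 16 = 58
⇒ p = -7.

-7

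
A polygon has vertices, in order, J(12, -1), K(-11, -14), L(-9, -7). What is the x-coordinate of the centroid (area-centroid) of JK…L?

Apply Gauss's area formula. First the cross-terms c_i = x_i·y_{i+1} − x_{i+1}·y_i:
  -179, -49, 93  ⇒  2A = -135, A = -67.5.
Then Σ (x_i + x_{i+1})·c_i = 1080, so x̄ = 1080 / (6·(-67.5)) = -8/3.

-8/3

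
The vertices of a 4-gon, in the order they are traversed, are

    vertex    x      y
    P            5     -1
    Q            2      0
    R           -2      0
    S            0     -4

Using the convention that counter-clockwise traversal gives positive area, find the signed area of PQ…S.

15

Apply the shoelace formula: 2A = Σ (x_i·y_{i+1} − x_{i+1}·y_i), indices taken mod 4.
Cross-terms: 2, 0, 8, 20  ⇒  Σ = 30
Signed area = Σ/2 = 15 (positive ⇒ counter-clockwise traversal).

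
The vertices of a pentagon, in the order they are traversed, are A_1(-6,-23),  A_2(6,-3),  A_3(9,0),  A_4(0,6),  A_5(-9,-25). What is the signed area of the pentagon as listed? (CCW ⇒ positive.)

174

Apply the surveyor's formula: 2A = Σ (x_i·y_{i+1} − x_{i+1}·y_i), indices taken mod 5.
Cross-terms: 156, 27, 54, 54, 57  ⇒  Σ = 348
Signed area = Σ/2 = 174 (positive ⇒ counter-clockwise traversal).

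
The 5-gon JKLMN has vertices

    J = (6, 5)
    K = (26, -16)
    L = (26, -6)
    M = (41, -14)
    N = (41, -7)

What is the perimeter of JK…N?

100

|JK| = √((20)² + (-21)²) = √841 = 29
|KL| = √((0)² + (10)²) = √100 = 10
|LM| = √((15)² + (-8)²) = √289 = 17
|MN| = √((0)² + (7)²) = √49 = 7
|NJ| = √((-35)² + (12)²) = √1369 = 37
Perimeter = 29 + 10 + 17 + 7 + 37 = 100.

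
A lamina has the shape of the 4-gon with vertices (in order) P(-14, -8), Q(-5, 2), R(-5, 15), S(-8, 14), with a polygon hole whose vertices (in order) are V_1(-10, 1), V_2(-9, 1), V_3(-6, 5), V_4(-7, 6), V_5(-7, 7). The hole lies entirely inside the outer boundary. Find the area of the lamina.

Outer boundary:
Apply Gauss's area formula: 2A = Σ (x_i·y_{i+1} − x_{i+1}·y_i), indices taken mod 4.
Σ = (-68) + (-65) + (50) + (260) = 177
Area = |Σ|/2 = 88.5.
Hole:
Apply the shoelace (surveyor's) formula: 2A = Σ (x_i·y_{i+1} − x_{i+1}·y_i), indices taken mod 5.
Cross-terms: -1, -39, -1, -7, 63  ⇒  Σ = 15
Area = |Σ|/2 = 7.5.
Net area = 88.5 − 7.5 = 81.

81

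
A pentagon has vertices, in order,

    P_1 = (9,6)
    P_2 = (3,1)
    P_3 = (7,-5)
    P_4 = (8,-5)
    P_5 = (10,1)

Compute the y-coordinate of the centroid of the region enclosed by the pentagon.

100/249

Apply the shoelace (surveyor's) formula. First the cross-terms c_i = x_i·y_{i+1} − x_{i+1}·y_i:
  -9, -22, 5, 58, 51  ⇒  2A = 83, A = 41.5.
Then Σ (y_i + y_{i+1})·c_i = 100, so ȳ = 100 / (6·41.5) = 100/249.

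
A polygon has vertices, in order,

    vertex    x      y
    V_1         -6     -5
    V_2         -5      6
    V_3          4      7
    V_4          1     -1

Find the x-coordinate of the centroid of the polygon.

-365/213

Apply the shoelace (surveyor's) formula. First the cross-terms c_i = x_i·y_{i+1} − x_{i+1}·y_i:
  -61, -59, -11, -11  ⇒  2A = -142, A = -71.
Then Σ (x_i + x_{i+1})·c_i = 730, so x̄ = 730 / (6·(-71)) = -365/213.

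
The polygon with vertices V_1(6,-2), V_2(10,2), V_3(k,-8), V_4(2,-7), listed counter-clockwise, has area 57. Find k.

The doubled signed area Σ (x_i y_{i+1} − x_{i+1} y_i) is linear in k.
With k=0 it equals 6; the coefficient of k is -9 (from the two edges through V_3).
So -9·k + 6 = 2·57 = 114 ⇒ k = -12.

-12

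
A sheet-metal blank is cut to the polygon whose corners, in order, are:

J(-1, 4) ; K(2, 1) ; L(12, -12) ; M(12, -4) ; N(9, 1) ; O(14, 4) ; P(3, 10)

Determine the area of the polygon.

Apply the surveyor's formula: 2A = Σ (x_i·y_{i+1} − x_{i+1}·y_i), indices taken mod 7.
Cross-terms: -9, -36, 96, 48, 22, 128, 22  ⇒  Σ = 271
Area = |Σ|/2 = 135.5.

135.5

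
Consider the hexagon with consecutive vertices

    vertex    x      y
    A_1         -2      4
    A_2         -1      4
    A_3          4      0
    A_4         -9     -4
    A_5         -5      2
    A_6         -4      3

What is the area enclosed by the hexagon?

Apply the shoelace (surveyor's) formula: 2A = Σ (x_i·y_{i+1} − x_{i+1}·y_i), indices taken mod 6.
Cross-terms: -4, -16, -16, -38, -7, -10  ⇒  Σ = -91
Area = |Σ|/2 = 45.5.

45.5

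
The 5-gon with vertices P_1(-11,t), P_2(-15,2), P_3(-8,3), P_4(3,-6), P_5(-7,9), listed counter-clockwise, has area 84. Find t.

The doubled signed area Σ (x_i y_{i+1} − x_{i+1} y_i) is linear in t.
With t=0 it equals 72; the coefficient of t is 8 (from the two edges through P_1).
So 8·t + 72 = 2·84 = 168 ⇒ t = 12.

12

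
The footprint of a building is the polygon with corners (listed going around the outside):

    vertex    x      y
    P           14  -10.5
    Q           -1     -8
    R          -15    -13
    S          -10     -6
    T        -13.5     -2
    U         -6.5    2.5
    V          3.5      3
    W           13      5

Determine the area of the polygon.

Apply Gauss's area formula: 2A = Σ (x_i·y_{i+1} − x_{i+1}·y_i), indices taken mod 8.
Σ = (-122.5) + (-107) + (-40) + (-61) + (-46.75) + (-28.25) + (-21.5) + (-206.5) = -633.5
Area = |Σ|/2 = 316.75.

316.75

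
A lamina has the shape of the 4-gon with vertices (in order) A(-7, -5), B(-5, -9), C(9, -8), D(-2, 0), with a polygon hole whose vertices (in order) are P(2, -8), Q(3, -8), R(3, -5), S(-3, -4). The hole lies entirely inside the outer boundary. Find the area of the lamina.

Outer boundary:
A→B: (-7)(-9) − (-5)(-5) = 38
B→C: (-5)(-8) − (9)(-9) = 121
C→D: (9)(0) − (-2)(-8) = -16
D→A: (-2)(-5) − (-7)(0) = 10
Σ = 153
Area = |Σ|/2 = 76.5.
Hole:
Apply the surveyor's formula: 2A = Σ (x_i·y_{i+1} − x_{i+1}·y_i), indices taken mod 4.
P→Q: (2)(-8) − (3)(-8) = 8
Q→R: (3)(-5) − (3)(-8) = 9
R→S: (3)(-4) − (-3)(-5) = -27
S→P: (-3)(-8) − (2)(-4) = 32
Σ = 22
Area = |Σ|/2 = 11.
Net area = 76.5 − 11 = 65.5.

65.5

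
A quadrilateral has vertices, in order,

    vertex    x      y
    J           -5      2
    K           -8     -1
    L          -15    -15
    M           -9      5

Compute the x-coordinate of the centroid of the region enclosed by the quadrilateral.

Apply the shoelace formula. First the cross-terms c_i = x_i·y_{i+1} − x_{i+1}·y_i:
  21, 105, -210, 7  ⇒  2A = -77, A = -38.5.
Then Σ (x_i + x_{i+1})·c_i = 2254, so x̄ = 2254 / (6·(-38.5)) = -322/33.

-322/33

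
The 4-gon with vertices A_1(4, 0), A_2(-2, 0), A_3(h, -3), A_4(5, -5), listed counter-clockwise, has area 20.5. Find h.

0

Write out the shoelace sum; only the two edges meeting at A_3 involve h:
2·Area = [((-2)·(-3) − h·0) + (h·(-5) − 5·(-3))] + 20
       = -5·h + 41 = 41
⇒ h = 0.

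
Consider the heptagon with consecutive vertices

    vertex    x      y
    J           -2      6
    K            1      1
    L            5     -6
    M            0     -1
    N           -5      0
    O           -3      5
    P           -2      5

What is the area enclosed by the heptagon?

30.5

J→K: (-2)(1) − (1)(6) = -8
K→L: (1)(-6) − (5)(1) = -11
L→M: (5)(-1) − (0)(-6) = -5
M→N: (0)(0) − (-5)(-1) = -5
N→O: (-5)(5) − (-3)(0) = -25
O→P: (-3)(5) − (-2)(5) = -5
P→J: (-2)(6) − (-2)(5) = -2
Σ = -61
Area = |Σ|/2 = 30.5.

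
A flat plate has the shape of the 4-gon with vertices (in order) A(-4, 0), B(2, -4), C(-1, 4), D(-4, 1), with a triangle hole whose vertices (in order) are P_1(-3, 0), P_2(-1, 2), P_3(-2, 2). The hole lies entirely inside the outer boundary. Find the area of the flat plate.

Outer boundary:
Apply the surveyor's formula: 2A = Σ (x_i·y_{i+1} − x_{i+1}·y_i), indices taken mod 4.
Σ = (16) + (4) + (15) + (4) = 39
Area = |Σ|/2 = 19.5.
Hole:
Σ = (-6) + (2) + (6) = 2
Area = |Σ|/2 = 1.
Net area = 19.5 − 1 = 18.5.

18.5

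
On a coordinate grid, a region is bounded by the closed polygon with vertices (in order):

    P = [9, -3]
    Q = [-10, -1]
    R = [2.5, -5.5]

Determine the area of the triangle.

30.25

Apply the shoelace formula: 2A = Σ (x_i·y_{i+1} − x_{i+1}·y_i), indices taken mod 3.
Σ = (-39) + (57.5) + (42) = 60.5
Area = |Σ|/2 = 30.25.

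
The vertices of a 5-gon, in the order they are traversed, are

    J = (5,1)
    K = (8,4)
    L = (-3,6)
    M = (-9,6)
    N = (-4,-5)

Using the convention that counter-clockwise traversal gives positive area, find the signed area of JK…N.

Cross-terms: 12, 60, 36, 69, 21  ⇒  Σ = 198
Signed area = Σ/2 = 99 (positive ⇒ counter-clockwise traversal).

99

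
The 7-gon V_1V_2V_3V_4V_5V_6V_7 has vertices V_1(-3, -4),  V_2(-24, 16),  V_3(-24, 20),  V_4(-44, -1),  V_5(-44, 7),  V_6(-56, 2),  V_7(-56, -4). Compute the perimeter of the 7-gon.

|V_1V_2| = √((-21)² + (20)²) = √841 = 29
|V_2V_3| = √((0)² + (4)²) = √16 = 4
|V_3V_4| = √((-20)² + (-21)²) = √841 = 29
|V_4V_5| = √((0)² + (8)²) = √64 = 8
|V_5V_6| = √((-12)² + (-5)²) = √169 = 13
|V_6V_7| = √((0)² + (-6)²) = √36 = 6
|V_7V_1| = √((53)² + (0)²) = √2809 = 53
Perimeter = 29 + 4 + 29 + 8 + 13 + 6 + 53 = 142.

142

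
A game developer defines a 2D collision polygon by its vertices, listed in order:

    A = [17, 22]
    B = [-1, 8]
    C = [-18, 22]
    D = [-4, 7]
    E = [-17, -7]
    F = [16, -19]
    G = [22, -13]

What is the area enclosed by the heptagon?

Apply the shoelace formula: 2A = Σ (x_i·y_{i+1} − x_{i+1}·y_i), indices taken mod 7.
Cross-terms: 158, 122, -38, 147, 435, 210, 705  ⇒  Σ = 1739
Area = |Σ|/2 = 869.5.

869.5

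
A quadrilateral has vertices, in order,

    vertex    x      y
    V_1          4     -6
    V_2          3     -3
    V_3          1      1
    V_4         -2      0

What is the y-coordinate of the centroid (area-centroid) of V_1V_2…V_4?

Apply the shoelace formula. First the cross-terms c_i = x_i·y_{i+1} − x_{i+1}·y_i:
  6, 6, 2, 12  ⇒  2A = 26, A = 13.
Then Σ (y_i + y_{i+1})·c_i = -136, so ȳ = -136 / (6·13) = -68/39.

-68/39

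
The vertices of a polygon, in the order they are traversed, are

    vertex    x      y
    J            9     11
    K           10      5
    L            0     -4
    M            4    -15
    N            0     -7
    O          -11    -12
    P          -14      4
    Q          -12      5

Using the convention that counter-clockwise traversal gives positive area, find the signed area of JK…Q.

Σ = (-65) + (-40) + (16) + (-28) + (-77) + (-212) + (-22) + (-177) = -605
Signed area = Σ/2 = -302.5 (negative ⇒ clockwise traversal).

-302.5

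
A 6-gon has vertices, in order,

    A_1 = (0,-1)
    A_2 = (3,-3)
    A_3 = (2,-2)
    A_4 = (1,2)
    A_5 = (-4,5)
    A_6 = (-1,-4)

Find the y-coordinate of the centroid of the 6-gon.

Apply the shoelace formula. First the cross-terms c_i = x_i·y_{i+1} − x_{i+1}·y_i:
  3, 0, 6, 13, 21, 1  ⇒  2A = 44, A = 22.
Then Σ (y_i + y_{i+1})·c_i = 95, so ȳ = 95 / (6·22) = 95/132.

95/132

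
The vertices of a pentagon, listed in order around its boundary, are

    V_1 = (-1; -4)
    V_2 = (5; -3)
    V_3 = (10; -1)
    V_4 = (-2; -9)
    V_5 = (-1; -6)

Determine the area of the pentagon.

V_1→V_2: (-1)(-3) − (5)(-4) = 23
V_2→V_3: (5)(-1) − (10)(-3) = 25
V_3→V_4: (10)(-9) − (-2)(-1) = -92
V_4→V_5: (-2)(-6) − (-1)(-9) = 3
V_5→V_1: (-1)(-4) − (-1)(-6) = -2
Σ = -43
Area = |Σ|/2 = 21.5.

21.5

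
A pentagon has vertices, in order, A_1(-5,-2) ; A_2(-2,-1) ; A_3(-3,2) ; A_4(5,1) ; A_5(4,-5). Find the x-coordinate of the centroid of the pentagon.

Apply the shoelace formula. First the cross-terms c_i = x_i·y_{i+1} − x_{i+1}·y_i:
  1, -7, -13, -29, -33  ⇒  2A = -81, A = -40.5.
Then Σ (x_i + x_{i+1})·c_i = -226, so x̄ = -226 / (6·(-40.5)) = 226/243.

226/243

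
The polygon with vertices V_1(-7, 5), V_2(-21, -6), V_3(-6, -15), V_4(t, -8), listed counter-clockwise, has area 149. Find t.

The doubled signed area Σ (x_i y_{i+1} − x_{i+1} y_i) is linear in t.
With t=0 it equals 418; the coefficient of t is 20 (from the two edges through V_4).
So 20·t + 418 = 2·149 = 298 ⇒ t = -6.

-6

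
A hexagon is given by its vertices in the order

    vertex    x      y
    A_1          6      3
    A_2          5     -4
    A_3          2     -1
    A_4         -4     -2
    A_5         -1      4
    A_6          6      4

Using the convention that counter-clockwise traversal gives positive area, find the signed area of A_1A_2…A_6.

A_1→A_2: (6)(-4) − (5)(3) = -39
A_2→A_3: (5)(-1) − (2)(-4) = 3
A_3→A_4: (2)(-2) − (-4)(-1) = -8
A_4→A_5: (-4)(4) − (-1)(-2) = -18
A_5→A_6: (-1)(4) − (6)(4) = -28
A_6→A_1: (6)(3) − (6)(4) = -6
Σ = -96
Signed area = Σ/2 = -48 (negative ⇒ clockwise traversal).

-48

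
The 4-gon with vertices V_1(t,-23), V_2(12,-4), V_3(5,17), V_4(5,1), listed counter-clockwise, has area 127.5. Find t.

10

The doubled signed area Σ (x_i y_{i+1} − x_{i+1} y_i) is linear in t.
With t=0 it equals 305; the coefficient of t is -5 (from the two edges through V_1).
So -5·t + 305 = 2·127.5 = 255 ⇒ t = 10.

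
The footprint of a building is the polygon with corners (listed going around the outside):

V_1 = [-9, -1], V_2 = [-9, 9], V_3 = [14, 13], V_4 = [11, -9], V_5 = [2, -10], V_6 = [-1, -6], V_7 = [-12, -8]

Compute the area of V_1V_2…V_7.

420

Apply Gauss's area formula: 2A = Σ (x_i·y_{i+1} − x_{i+1}·y_i), indices taken mod 7.
V_1→V_2: (-9)(9) − (-9)(-1) = -90
V_2→V_3: (-9)(13) − (14)(9) = -243
V_3→V_4: (14)(-9) − (11)(13) = -269
V_4→V_5: (11)(-10) − (2)(-9) = -92
V_5→V_6: (2)(-6) − (-1)(-10) = -22
V_6→V_7: (-1)(-8) − (-12)(-6) = -64
V_7→V_1: (-12)(-1) − (-9)(-8) = -60
Σ = -840
Area = |Σ|/2 = 420.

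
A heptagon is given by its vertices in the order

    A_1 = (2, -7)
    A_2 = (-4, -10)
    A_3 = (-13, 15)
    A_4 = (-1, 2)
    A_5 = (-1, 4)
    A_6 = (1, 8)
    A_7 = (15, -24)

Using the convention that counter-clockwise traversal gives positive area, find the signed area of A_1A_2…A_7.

Apply the shoelace formula: 2A = Σ (x_i·y_{i+1} − x_{i+1}·y_i), indices taken mod 7.
Σ = (-48) + (-190) + (-11) + (-2) + (-12) + (-144) + (-57) = -464
Signed area = Σ/2 = -232 (negative ⇒ clockwise traversal).

-232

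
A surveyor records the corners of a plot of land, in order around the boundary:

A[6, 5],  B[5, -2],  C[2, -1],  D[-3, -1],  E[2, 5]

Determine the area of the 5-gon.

Apply the surveyor's formula: 2A = Σ (x_i·y_{i+1} − x_{i+1}·y_i), indices taken mod 5.
Σ = (-37) + (-1) + (-5) + (-13) + (-20) = -76
Area = |Σ|/2 = 38.

38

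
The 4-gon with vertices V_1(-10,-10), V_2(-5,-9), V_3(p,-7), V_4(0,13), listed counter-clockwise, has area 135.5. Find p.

Write out the shoelace sum; only the two edges meeting at V_3 involve p:
2·Area = [((-5)·(-7) − p·(-9)) + (p·13 − 0·(-7))] + 170
       = 22·p + 205 = 271
⇒ p = 3.

3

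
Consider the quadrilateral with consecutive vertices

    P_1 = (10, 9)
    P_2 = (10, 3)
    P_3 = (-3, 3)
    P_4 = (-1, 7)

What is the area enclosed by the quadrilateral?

59

Apply Gauss's area formula: 2A = Σ (x_i·y_{i+1} − x_{i+1}·y_i), indices taken mod 4.
Σ = (-60) + (39) + (-18) + (-79) = -118
Area = |Σ|/2 = 59.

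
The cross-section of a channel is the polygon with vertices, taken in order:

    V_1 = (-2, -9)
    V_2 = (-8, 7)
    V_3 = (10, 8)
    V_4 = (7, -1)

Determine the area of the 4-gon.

Apply the surveyor's formula: 2A = Σ (x_i·y_{i+1} − x_{i+1}·y_i), indices taken mod 4.
Σ = (-86) + (-134) + (-66) + (-65) = -351
Area = |Σ|/2 = 175.5.

175.5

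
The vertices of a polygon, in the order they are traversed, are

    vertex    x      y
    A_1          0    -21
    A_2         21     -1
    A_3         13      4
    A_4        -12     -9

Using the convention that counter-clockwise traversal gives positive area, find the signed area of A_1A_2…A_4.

360.5

Apply the shoelace (surveyor's) formula: 2A = Σ (x_i·y_{i+1} − x_{i+1}·y_i), indices taken mod 4.
Σ = (441) + (97) + (-69) + (252) = 721
Signed area = Σ/2 = 360.5 (positive ⇒ counter-clockwise traversal).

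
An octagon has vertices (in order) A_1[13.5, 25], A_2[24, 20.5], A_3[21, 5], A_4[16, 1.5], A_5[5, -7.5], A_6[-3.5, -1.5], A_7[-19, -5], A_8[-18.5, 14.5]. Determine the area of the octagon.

Apply the shoelace (surveyor's) formula: 2A = Σ (x_i·y_{i+1} − x_{i+1}·y_i), indices taken mod 8.
Cross-terms: -323.25, -310.5, -48.5, -127.5, -33.75, -11, -368, -658.25  ⇒  Σ = -1880.75
Area = |Σ|/2 = 940.375.

940.375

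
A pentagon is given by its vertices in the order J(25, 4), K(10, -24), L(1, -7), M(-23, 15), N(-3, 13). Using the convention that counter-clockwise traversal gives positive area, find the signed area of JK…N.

-711.5

Σ = (-640) + (-46) + (-146) + (-254) + (-337) = -1423
Signed area = Σ/2 = -711.5 (negative ⇒ clockwise traversal).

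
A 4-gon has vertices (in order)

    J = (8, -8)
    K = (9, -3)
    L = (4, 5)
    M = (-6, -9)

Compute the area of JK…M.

109.5

Cross-terms: 48, 57, -6, 120  ⇒  Σ = 219
Area = |Σ|/2 = 109.5.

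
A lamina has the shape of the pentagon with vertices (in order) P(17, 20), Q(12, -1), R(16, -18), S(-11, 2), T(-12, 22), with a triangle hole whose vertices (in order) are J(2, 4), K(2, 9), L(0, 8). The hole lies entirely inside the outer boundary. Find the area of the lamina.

722.5

Outer boundary:
Cross-terms: -257, -200, -166, -218, -614  ⇒  Σ = -1455
Area = |Σ|/2 = 727.5.
Hole:
Apply Gauss's area formula: 2A = Σ (x_i·y_{i+1} − x_{i+1}·y_i), indices taken mod 3.
Cross-terms: 10, 16, -16  ⇒  Σ = 10
Area = |Σ|/2 = 5.
Net area = 727.5 − 5 = 722.5.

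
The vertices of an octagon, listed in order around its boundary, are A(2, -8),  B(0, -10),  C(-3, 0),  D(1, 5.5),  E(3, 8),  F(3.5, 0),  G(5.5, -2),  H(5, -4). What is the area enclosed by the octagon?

77

Σ = (-20) + (-30) + (-16.5) + (-8.5) + (-28) + (-7) + (-12) + (-32) = -154
Area = |Σ|/2 = 77.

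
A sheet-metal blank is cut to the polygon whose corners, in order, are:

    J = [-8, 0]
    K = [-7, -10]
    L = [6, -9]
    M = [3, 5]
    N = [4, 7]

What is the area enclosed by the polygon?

158.5

Apply Gauss's area formula: 2A = Σ (x_i·y_{i+1} − x_{i+1}·y_i), indices taken mod 5.
Σ = (80) + (123) + (57) + (1) + (56) = 317
Area = |Σ|/2 = 158.5.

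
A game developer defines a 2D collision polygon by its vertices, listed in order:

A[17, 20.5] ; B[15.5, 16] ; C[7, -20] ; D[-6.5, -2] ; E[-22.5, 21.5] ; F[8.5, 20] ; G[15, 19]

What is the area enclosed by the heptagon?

791.625

Apply the shoelace formula: 2A = Σ (x_i·y_{i+1} − x_{i+1}·y_i), indices taken mod 7.
Cross-terms: -45.75, -422, -144, -184.75, -632.75, -138.5, -15.5  ⇒  Σ = -1583.25
Area = |Σ|/2 = 791.625.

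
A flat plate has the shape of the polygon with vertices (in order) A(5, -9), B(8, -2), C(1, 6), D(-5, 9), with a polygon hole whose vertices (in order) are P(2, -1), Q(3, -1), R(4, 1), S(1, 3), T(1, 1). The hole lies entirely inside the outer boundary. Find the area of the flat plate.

Outer boundary:
Σ = (62) + (50) + (39) + (0) = 151
Area = |Σ|/2 = 75.5.
Hole:
Cross-terms: 1, 7, 11, -2, -3  ⇒  Σ = 14
Area = |Σ|/2 = 7.
Net area = 75.5 − 7 = 68.5.

68.5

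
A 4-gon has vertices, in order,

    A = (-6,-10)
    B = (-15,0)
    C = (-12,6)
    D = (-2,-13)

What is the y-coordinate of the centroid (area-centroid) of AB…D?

Apply the shoelace (surveyor's) formula. First the cross-terms c_i = x_i·y_{i+1} − x_{i+1}·y_i:
  -150, -90, 168, -58  ⇒  2A = -130, A = -65.
Then Σ (y_i + y_{i+1})·c_i = 1118, so ȳ = 1118 / (6·(-65)) = -43/15.

-43/15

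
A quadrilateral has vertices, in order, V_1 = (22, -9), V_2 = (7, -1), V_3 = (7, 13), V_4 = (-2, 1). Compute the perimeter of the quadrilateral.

|V_1V_2| = √((-15)² + (8)²) = √289 = 17
|V_2V_3| = √((0)² + (14)²) = √196 = 14
|V_3V_4| = √((-9)² + (-12)²) = √225 = 15
|V_4V_1| = √((24)² + (-10)²) = √676 = 26
Perimeter = 17 + 14 + 15 + 26 = 72.

72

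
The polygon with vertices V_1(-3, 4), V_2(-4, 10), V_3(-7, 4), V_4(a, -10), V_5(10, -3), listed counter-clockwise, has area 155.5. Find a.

Write out the shoelace sum; only the two edges meeting at V_4 involve a:
2·Area = [((-7)·(-10) − a·4) + (a·(-3) − 10·(-10))] + 71
       = -7·a + 241 = 311
⇒ a = -10.

-10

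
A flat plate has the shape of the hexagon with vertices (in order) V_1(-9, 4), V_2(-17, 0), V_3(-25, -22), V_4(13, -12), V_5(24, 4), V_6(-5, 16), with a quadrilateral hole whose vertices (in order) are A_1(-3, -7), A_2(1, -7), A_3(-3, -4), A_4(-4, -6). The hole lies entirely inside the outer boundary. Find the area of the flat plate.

940.5

Outer boundary:
Apply the surveyor's formula: 2A = Σ (x_i·y_{i+1} − x_{i+1}·y_i), indices taken mod 6.
V_1→V_2: (-9)(0) − (-17)(4) = 68
V_2→V_3: (-17)(-22) − (-25)(0) = 374
V_3→V_4: (-25)(-12) − (13)(-22) = 586
V_4→V_5: (13)(4) − (24)(-12) = 340
V_5→V_6: (24)(16) − (-5)(4) = 404
V_6→V_1: (-5)(4) − (-9)(16) = 124
Σ = 1896
Area = |Σ|/2 = 948.
Hole:
Σ = (28) + (-25) + (2) + (10) = 15
Area = |Σ|/2 = 7.5.
Net area = 948 − 7.5 = 940.5.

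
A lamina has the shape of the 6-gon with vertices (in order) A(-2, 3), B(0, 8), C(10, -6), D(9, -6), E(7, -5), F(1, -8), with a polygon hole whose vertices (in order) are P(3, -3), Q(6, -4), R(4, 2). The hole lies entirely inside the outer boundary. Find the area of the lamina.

Outer boundary:
Apply Gauss's area formula: 2A = Σ (x_i·y_{i+1} − x_{i+1}·y_i), indices taken mod 6.
Σ = (-16) + (-80) + (-6) + (-3) + (-51) + (-13) = -169
Area = |Σ|/2 = 84.5.
Hole:
Σ = (6) + (28) + (-18) = 16
Area = |Σ|/2 = 8.
Net area = 84.5 − 8 = 76.5.

76.5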